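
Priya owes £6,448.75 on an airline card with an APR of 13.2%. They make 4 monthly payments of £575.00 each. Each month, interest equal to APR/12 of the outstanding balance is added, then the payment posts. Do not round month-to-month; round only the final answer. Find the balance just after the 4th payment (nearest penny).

£4,398.98

Monthly rate r = 13.2%/12 = 1.1% = 0.011.
Each month: B ← B·(1+r) − £575.00.
Month 1: interest £70.94; balance after payment £5,944.69.
Month 2: interest £65.39; balance after payment £5,435.08.
Month 3: interest £59.79; balance after payment £4,919.86.
Month 4: interest £54.12; balance after payment £4,398.98.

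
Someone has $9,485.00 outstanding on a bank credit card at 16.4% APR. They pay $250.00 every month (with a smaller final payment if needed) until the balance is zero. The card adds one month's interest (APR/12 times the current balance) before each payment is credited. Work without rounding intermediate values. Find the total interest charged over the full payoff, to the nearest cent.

Monthly rate r = 16.4%/12 = 1.36667% = 0.0136667.
Payoff takes n = ⌈−ln(1 − rB₀/P)/ln(1+r)⌉ = ⌈53.843⌉ = 54 payments; the last is $211.07.
Total paid = 53·$250.00 + $211.07 = $13,461.07.
Total interest = total paid − principal = $13,461.07 − $9,485.00 = $3,976.07.

$3,976.07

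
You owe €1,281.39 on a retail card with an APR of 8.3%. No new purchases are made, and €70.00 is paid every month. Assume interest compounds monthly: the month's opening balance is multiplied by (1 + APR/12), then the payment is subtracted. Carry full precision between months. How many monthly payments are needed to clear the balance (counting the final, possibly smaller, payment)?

20 payments

Monthly rate r = 8.3%/12 = 0.691667% = 0.00691667.
Recurrence: B ← B·(1+r) − €70.00.
Month 1: interest €8.86; balance after payment €1,220.25.
Month 2: interest €8.44; balance after payment €1,158.69.
Closed form: n = −ln(1 − rB₀/P)/ln(1+r) = −ln(0.87339)/ln(1.00692) ≈ 19.640, so the balance reaches zero during payment 20.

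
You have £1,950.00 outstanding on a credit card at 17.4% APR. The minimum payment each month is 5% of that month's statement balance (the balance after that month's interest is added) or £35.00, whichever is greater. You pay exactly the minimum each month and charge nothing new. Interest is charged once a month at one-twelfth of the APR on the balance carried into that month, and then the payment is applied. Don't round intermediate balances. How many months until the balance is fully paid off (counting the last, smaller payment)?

Monthly rate r = 17.4%/12 = 1.45% = 0.0145.
While 5% of the post-interest balance exceeds £35.00, each month B ← (B·(1+r))·(1 − 0.05), i.e. B shrinks by the factor (1+r)·0.95 = 0.96377.
This holds for months 1–29. Entering month 30 the balance is £668.85; 5% of the post-interest balance is now below £35.00, so the flat £35.00 minimum applies from here.
From month 30 a fixed £35.00 at rate r clears £668.85 in 23 more payments. Total: 29 + 23 = 52 months.

52 months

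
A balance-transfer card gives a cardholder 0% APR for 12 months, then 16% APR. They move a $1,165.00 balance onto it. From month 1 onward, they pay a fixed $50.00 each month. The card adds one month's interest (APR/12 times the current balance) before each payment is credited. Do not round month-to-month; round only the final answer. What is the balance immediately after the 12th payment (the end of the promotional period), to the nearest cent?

$565.00

Promo months 1–12 at r₀ = 0%/12 = 0; months 13+ at r₁ = 16%/12 = 0.0133333.
After month 12 (no interest yet): B = $1,165.00 − 12·$50.00 = $565.00.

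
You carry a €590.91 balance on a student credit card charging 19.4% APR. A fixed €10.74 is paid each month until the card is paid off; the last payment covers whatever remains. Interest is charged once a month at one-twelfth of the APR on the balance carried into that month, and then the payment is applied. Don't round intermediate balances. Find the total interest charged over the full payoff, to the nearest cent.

€884.15

Monthly rate r = 19.4%/12 = 1.61667% = 0.0161667.
Payoff takes n = ⌈−ln(1 − rB₀/P)/ln(1+r)⌉ = ⌈137.341⌉ = 138 payments; the last is €3.68.
Total paid = 137·€10.74 + €3.68 = €1,475.06.
Total interest = total paid − principal = €1,475.06 − €590.91 = €884.15.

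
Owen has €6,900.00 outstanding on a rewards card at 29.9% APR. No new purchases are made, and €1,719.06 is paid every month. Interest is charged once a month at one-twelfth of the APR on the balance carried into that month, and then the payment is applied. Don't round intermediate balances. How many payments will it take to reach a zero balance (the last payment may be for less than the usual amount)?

5 months

Monthly rate r = 29.9%/12 = 2.49167% = 0.0249167.
Recurrence: B ← B·(1+r) − €1,719.06.
Month 1: interest €171.93; balance after payment €5,352.86.
Month 2: interest €133.38; balance after payment €3,767.18.
Month 3: interest €93.87; balance after payment €2,141.99.
Month 4: interest €53.37; balance after payment €476.30.
Month 5: interest €11.87; balance after payment €0.00.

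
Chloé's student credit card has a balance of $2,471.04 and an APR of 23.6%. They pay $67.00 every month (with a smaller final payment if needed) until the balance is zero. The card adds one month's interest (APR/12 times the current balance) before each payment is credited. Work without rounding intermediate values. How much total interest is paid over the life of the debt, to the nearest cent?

$1,974.45

Monthly rate r = 23.6%/12 = 1.96667% = 0.0196667.
Payoff takes n = ⌈−ln(1 − rB₀/P)/ln(1+r)⌉ = ⌈66.348⌉ = 67 payments; the last is $23.49.
Total paid = 66·$67.00 + $23.49 = $4,445.49.
Total interest = total paid − principal = $4,445.49 − $2,471.04 = $1,974.45.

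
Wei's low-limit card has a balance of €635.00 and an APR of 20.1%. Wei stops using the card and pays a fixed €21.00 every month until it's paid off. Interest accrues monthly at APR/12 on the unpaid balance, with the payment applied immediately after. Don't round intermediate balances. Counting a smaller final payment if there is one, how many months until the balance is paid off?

Monthly rate r = 20.1%/12 = 1.675% = 0.01675.
Recurrence: B ← B·(1+r) − €21.00.
Month 1: interest €10.64; balance after payment €624.64.
Month 2: interest €10.46; balance after payment €614.10.
Closed form: n = −ln(1 − rB₀/P)/ln(1+r) = −ln(0.49351)/ln(1.01675) ≈ 42.514, so the balance reaches zero during payment 43.

43 payments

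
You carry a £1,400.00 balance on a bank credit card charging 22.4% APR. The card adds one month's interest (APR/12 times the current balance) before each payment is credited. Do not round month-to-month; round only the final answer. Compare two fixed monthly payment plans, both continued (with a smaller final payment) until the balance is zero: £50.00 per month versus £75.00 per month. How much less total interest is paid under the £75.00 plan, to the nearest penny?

Monthly rate r = 22.4%/12 = 1.86667% = 0.0186667.
At £50.00/mo: n = ⌈−ln(1 − rB₀/P)/ln(1+r)⌉ = 40 payments (last £49.35); total interest = total paid − £1,400.00 = £599.35.
At £75.00/mo: 24 payments (last £12.33); total interest £337.33.
Interest saved = £599.35 − £337.33 = £262.02.

£262.02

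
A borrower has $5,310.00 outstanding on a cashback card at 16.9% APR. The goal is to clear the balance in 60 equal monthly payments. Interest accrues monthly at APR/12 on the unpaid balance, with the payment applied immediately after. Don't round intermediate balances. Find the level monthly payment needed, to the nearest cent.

Monthly rate r = 16.9%/12 = 1.40833% = 0.0140833.
Level-payment amortization: P = B₀·r / (1 − (1+r)^(−n)) = 5310.00·0.0140833 / (1 − 1.01408^(−60)).
Denominator 1 − (1+r)^(−60) = 0.567902955.
P = 74.7825 / 0.567902955 ≈ 131.68.

$131.68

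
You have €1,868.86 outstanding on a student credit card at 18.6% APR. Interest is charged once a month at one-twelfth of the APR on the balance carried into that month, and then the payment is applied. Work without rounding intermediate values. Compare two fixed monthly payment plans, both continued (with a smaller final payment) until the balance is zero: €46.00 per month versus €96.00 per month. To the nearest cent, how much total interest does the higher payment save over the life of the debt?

€729.46

Monthly rate r = 18.6%/12 = 1.55% = 0.0155.
At €46.00/mo: n = ⌈−ln(1 − rB₀/P)/ln(1+r)⌉ = 65 payments (last €27.35); total interest = total paid − €1,868.86 = €1,102.49.
At €96.00/mo: 24 payments (last €33.89); total interest €373.03.
Interest saved = €1,102.49 − €373.03 = €729.46.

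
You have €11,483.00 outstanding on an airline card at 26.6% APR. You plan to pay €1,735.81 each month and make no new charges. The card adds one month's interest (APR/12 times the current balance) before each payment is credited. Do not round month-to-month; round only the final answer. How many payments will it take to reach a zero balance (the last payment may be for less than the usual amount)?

Monthly rate r = 26.6%/12 = 2.21667% = 0.0221667.
Recurrence: B ← B·(1+r) − €1,735.81.
Month 1: interest €254.54; balance after payment €10,001.73.
Month 2: interest €221.71; balance after payment €8,487.62.
Closed form: n = −ln(1 − rB₀/P)/ln(1+r) = −ln(0.85336)/ln(1.02217) ≈ 7.233, so the balance reaches zero during payment 8.

8 payments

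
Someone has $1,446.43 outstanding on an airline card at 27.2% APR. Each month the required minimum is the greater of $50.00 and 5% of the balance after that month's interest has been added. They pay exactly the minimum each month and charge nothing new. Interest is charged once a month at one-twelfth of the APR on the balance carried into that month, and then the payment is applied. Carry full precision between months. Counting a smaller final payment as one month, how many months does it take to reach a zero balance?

Monthly rate r = 27.2%/12 = 2.26667% = 0.0226667.
While 5% of the post-interest balance exceeds $50.00, each month B ← (B·(1+r))·(1 − 0.05), i.e. B shrinks by the factor (1+r)·0.95 = 0.97153.
This holds for months 1–14. Entering month 15 the balance is $965.40; 5% of the post-interest balance is now below $50.00, so the flat $50.00 minimum applies from here.
From month 15 a fixed $50.00 at rate r clears $965.40 in 26 more payments. Total: 14 + 26 = 40 months.

40 months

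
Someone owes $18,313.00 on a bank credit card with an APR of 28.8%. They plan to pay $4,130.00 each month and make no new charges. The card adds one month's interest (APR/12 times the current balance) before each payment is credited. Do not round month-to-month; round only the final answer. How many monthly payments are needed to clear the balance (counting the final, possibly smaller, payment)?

Monthly rate r = 28.8%/12 = 2.4% = 0.024.
Recurrence: B ← B·(1+r) − $4,130.00.
Month 1: interest $439.51; balance after payment $14,622.51.
Month 2: interest $350.94; balance after payment $10,843.45.
Month 3: interest $260.24; balance after payment $6,973.70.
Month 4: interest $167.37; balance after payment $3,011.06.
Month 5: interest $72.27; balance after payment $0.00.

5 payments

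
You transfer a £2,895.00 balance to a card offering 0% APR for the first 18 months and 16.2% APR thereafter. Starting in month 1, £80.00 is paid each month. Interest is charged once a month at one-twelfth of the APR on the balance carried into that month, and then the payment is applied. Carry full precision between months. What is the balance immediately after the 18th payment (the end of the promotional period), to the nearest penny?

£1,455.00

Promo months 1–18 at r₀ = 0%/12 = 0; months 19+ at r₁ = 16.2%/12 = 0.0135.
After month 18 (no interest yet): B = £2,895.00 − 18·£80.00 = £1,455.00.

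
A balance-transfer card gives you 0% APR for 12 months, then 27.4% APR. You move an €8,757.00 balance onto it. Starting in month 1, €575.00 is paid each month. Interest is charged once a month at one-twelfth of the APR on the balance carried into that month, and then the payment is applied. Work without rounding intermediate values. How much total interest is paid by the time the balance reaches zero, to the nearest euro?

Promo months 1–12 at r₀ = 0%/12 = 0; months 13+ at r₁ = 27.4%/12 = 0.0228333.
After month 12 (no interest yet): B = €8,757.00 − 12·€575.00 = €1,857.00.
Then at r₁ with €575.00/mo: n₂ = −ln(1 − r₁·B/P)/ln(1+r₁) ≈ 3.39 → 4 more payments.
Total paid = 15·€575.00 + €227.52 = €8,852.52; interest = €8,852.52 − €8,757.00 = €95.52.

€96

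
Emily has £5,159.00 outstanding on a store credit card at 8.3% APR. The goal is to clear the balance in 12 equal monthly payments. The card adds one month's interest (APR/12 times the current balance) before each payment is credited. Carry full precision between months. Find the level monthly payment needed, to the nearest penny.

£449.49

Monthly rate r = 8.3%/12 = 0.691667% = 0.00691667.
Level-payment amortization: P = B₀·r / (1 − (1+r)^(−n)) = 5159.00·0.00691667 / (1 − 1.00692^(−12)).
Denominator 1 − (1+r)^(−12) = 0.079385848.
P = 35.6831 / 0.079385848 ≈ 449.49.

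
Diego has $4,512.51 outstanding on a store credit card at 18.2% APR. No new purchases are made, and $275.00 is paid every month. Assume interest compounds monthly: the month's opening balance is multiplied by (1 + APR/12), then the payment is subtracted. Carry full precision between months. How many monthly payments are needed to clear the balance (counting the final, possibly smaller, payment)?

20 months

Monthly rate r = 18.2%/12 = 1.51667% = 0.0151667.
Recurrence: B ← B·(1+r) − $275.00.
Month 1: interest $68.44; balance after payment $4,305.95.
Month 2: interest $65.31; balance after payment $4,096.26.
Closed form: n = −ln(1 − rB₀/P)/ln(1+r) = −ln(0.75113)/ln(1.01517) ≈ 19.012, so the balance reaches zero during payment 20.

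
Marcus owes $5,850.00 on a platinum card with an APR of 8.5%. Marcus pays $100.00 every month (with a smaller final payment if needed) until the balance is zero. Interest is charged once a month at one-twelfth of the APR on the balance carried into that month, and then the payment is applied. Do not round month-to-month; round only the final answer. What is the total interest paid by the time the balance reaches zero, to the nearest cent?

$1,730.79

Monthly rate r = 8.5%/12 = 0.708333% = 0.00708333.
Payoff takes n = ⌈−ln(1 − rB₀/P)/ln(1+r)⌉ = ⌈75.807⌉ = 76 payments; the last is $80.79.
Total paid = 75·$100.00 + $80.79 = $7,580.79.
Total interest = total paid − principal = $7,580.79 − $5,850.00 = $1,730.79.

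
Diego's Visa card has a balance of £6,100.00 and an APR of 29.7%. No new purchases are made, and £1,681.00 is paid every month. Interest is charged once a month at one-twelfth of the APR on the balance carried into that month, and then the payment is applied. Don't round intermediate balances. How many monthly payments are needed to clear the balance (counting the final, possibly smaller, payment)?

Monthly rate r = 29.7%/12 = 2.475% = 0.02475.
Recurrence: B ← B·(1+r) − £1,681.00.
Month 1: interest £150.97; balance after payment £4,569.98.
Month 2: interest £113.11; balance after payment £3,002.08.
Month 3: interest £74.30; balance after payment £1,395.38.
Month 4: interest £34.54; balance after payment £0.00.

4 payments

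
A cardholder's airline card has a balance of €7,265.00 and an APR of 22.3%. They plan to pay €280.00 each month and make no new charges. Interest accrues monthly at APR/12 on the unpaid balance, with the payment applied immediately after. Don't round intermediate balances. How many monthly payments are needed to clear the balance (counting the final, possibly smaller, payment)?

Monthly rate r = 22.3%/12 = 1.85833% = 0.0185833.
Recurrence: B ← B·(1+r) − €280.00.
Month 1: interest €135.01; balance after payment €7,120.01.
Month 2: interest €132.31; balance after payment €6,972.32.
Closed form: n = −ln(1 − rB₀/P)/ln(1+r) = −ln(0.51783)/ln(1.01858) ≈ 35.742, so the balance reaches zero during payment 36.

36 payments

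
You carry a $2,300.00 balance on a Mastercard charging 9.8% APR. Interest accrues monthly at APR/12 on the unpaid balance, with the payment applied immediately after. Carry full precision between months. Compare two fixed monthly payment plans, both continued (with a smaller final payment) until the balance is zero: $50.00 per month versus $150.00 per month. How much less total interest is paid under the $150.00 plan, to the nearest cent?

Monthly rate r = 9.8%/12 = 0.816667% = 0.00816667.
At $50.00/mo: n = ⌈−ln(1 − rB₀/P)/ln(1+r)⌉ = 58 payments (last $45.88); total interest = total paid − $2,300.00 = $595.88.
At $150.00/mo: 17 payments (last $67.45); total interest $167.45.
Interest saved = $595.88 − $167.45 = $428.43.

$428.43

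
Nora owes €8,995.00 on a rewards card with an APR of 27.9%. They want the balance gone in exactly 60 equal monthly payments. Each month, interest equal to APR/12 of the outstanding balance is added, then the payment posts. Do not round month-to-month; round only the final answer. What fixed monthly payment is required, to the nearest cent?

€279.52

Monthly rate r = 27.9%/12 = 2.325% = 0.02325.
Level-payment amortization: P = B₀·r / (1 − (1+r)^(−n)) = 8995.00·0.02325 / (1 − 1.02325^(−60)).
Denominator 1 − (1+r)^(−60) = 0.748177344.
P = 209.134 / 0.748177344 ≈ 279.52.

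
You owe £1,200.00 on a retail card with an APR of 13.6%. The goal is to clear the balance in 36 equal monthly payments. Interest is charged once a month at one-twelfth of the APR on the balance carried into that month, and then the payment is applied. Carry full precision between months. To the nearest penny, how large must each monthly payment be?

Monthly rate r = 13.6%/12 = 1.13333% = 0.0113333.
Level-payment amortization: P = B₀·r / (1 − (1+r)^(−n)) = 1200.00·0.0113333 / (1 − 1.01133^(−36)).
Denominator 1 − (1+r)^(−36) = 0.333493456.
P = 13.6 / 0.333493456 ≈ 40.78.

£40.78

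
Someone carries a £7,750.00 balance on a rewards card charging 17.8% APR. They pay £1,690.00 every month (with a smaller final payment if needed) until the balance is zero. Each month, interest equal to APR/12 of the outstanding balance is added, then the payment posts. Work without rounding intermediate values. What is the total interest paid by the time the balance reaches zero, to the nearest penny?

£337.67

Monthly rate r = 17.8%/12 = 1.48333% = 0.0148333.
Payoff takes n = ⌈−ln(1 − rB₀/P)/ln(1+r)⌉ = ⌈4.784⌉ = 5 payments; the last is £1,327.67.
Total paid = 4·£1,690.00 + £1,327.67 = £8,087.67.
Total interest = total paid − principal = £8,087.67 − £7,750.00 = £337.67.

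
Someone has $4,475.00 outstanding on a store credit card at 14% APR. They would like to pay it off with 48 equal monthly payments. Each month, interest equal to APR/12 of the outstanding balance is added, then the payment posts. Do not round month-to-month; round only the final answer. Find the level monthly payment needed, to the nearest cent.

$122.29

Monthly rate r = 14%/12 = 1.16667% = 0.0116667.
Level-payment amortization: P = B₀·r / (1 − (1+r)^(−n)) = 4475.00·0.0116667 / (1 − 1.01167^(−48)).
Denominator 1 − (1+r)^(−48) = 0.42693637.
P = 52.2083 / 0.42693637 ≈ 122.29.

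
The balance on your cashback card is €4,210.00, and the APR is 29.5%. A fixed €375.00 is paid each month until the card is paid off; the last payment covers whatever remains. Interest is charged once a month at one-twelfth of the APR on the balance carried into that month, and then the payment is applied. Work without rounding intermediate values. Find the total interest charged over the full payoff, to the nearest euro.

Monthly rate r = 29.5%/12 = 2.45833% = 0.0245833.
Payoff takes n = ⌈−ln(1 − rB₀/P)/ln(1+r)⌉ = ⌈13.298⌉ = 14 payments; the last is €112.60.
Total paid = 13·€375.00 + €112.60 = €4,987.60.
Total interest = total paid − principal = €4,987.60 − €4,210.00 = €777.60.

€778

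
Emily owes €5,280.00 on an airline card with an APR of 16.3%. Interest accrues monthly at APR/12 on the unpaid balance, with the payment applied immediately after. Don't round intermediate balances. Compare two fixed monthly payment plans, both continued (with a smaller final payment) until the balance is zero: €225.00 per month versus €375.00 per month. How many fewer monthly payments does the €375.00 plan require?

13 fewer payments

Monthly rate r = 16.3%/12 = 1.35833% = 0.0135833.
At €225.00/mo: n = ⌈−ln(1 − rB₀/P)/ln(1+r)⌉ = 29 payments (last €101.45); total interest = total paid − €5,280.00 = €1,121.45.
At €375.00/mo: 16 payments (last €275.41); total interest €620.41.
Payments saved = 29 − 16 = 13.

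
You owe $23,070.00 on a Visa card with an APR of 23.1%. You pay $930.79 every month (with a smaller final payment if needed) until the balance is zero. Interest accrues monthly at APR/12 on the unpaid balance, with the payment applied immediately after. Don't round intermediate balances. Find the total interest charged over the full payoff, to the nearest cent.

$8,582.83

Monthly rate r = 23.1%/12 = 1.925% = 0.01925.
Payoff takes n = ⌈−ln(1 − rB₀/P)/ln(1+r)⌉ = ⌈34.006⌉ = 35 payments; the last is $5.97.
Total paid = 34·$930.79 + $5.97 = $31,652.83.
Total interest = total paid − principal = $31,652.83 − $23,070.00 = $8,582.83.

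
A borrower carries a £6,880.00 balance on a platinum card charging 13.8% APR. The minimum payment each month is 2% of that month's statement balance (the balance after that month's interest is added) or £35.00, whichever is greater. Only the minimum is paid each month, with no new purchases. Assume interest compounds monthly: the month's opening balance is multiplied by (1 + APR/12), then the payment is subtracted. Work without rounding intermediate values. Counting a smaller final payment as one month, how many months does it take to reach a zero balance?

Monthly rate r = 13.8%/12 = 1.15% = 0.0115.
While 2% of the post-interest balance exceeds £35.00, each month B ← (B·(1+r))·(1 − 0.02), i.e. B shrinks by the factor (1+r)·0.98 = 0.99127.
This holds for months 1–158. Entering month 159 the balance is £1,721.55; 2% of the post-interest balance is now below £35.00, so the flat £35.00 minimum applies from here.
From month 159 a fixed £35.00 at rate r clears £1,721.55 in 73 more payments. Total: 158 + 73 = 231 months.

231 months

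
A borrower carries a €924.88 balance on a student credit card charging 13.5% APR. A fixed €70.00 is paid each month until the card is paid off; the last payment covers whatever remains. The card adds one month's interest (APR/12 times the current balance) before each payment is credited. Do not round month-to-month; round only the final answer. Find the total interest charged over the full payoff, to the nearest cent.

Monthly rate r = 13.5%/12 = 1.125% = 0.01125.
Payoff takes n = ⌈−ln(1 − rB₀/P)/ln(1+r)⌉ = ⌈14.384⌉ = 15 payments; the last is €27.01.
Total paid = 14·€70.00 + €27.01 = €1,007.01.
Total interest = total paid − principal = €1,007.01 − €924.88 = €82.13.

€82.13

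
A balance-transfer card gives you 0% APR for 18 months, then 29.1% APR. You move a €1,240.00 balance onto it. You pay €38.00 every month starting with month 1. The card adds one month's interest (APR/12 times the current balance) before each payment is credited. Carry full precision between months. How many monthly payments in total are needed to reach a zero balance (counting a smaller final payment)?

Promo months 1–18 at r₀ = 0%/12 = 0; months 19+ at r₁ = 29.1%/12 = 0.02425.
After month 18 (no interest yet): B = €1,240.00 − 18·€38.00 = €556.00.
Then at r₁ with €38.00/mo: n₂ = −ln(1 − r₁·B/P)/ln(1+r₁) ≈ 18.29 → 19 more payments.

37 months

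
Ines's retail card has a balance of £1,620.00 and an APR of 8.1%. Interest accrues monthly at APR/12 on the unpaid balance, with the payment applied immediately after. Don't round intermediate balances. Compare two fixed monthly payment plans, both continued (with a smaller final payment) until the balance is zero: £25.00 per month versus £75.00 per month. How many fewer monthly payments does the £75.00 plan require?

62 fewer payments

Monthly rate r = 8.1%/12 = 0.675% = 0.00675.
At £25.00/mo: n = ⌈−ln(1 − rB₀/P)/ln(1+r)⌉ = 86 payments (last £12.52); total interest = total paid − £1,620.00 = £517.52.
At £75.00/mo: 24 payments (last £31.96); total interest £136.96.
Payments saved = 86 − 24 = 62.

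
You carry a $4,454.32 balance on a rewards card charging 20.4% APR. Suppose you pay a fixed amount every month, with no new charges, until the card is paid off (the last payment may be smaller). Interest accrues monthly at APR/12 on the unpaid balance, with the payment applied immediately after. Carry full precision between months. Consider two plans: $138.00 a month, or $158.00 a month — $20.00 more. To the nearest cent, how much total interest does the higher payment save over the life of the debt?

$397.72

Monthly rate r = 20.4%/12 = 1.7% = 0.017.
At $138.00/mo: n = ⌈−ln(1 − rB₀/P)/ln(1+r)⌉ = 48 payments (last $27.89); total interest = total paid − $4,454.32 = $2,059.57.
At $158.00/mo: 39 payments (last $112.17); total interest $1,661.85.
Interest saved = $2,059.57 − $1,661.85 = $397.72.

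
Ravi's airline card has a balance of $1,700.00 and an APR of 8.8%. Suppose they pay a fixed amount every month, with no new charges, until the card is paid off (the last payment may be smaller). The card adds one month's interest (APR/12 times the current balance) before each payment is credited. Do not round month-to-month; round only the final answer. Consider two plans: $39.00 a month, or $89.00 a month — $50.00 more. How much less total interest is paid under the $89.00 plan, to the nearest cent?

$217.60

Monthly rate r = 8.8%/12 = 0.733333% = 0.00733333.
At $39.00/mo: n = ⌈−ln(1 − rB₀/P)/ln(1+r)⌉ = 53 payments (last $27.88); total interest = total paid − $1,700.00 = $355.88.
At $89.00/mo: 21 payments (last $58.28); total interest $138.28.
Interest saved = $355.88 − $138.28 = $217.60.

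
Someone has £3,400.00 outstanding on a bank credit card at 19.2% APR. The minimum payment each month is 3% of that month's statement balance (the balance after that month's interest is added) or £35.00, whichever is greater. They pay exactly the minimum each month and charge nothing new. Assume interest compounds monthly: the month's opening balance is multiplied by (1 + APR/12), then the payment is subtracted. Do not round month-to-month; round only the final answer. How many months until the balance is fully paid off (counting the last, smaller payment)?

Monthly rate r = 19.2%/12 = 1.6% = 0.016.
While 3% of the post-interest balance exceeds £35.00, each month B ← (B·(1+r))·(1 − 0.03), i.e. B shrinks by the factor (1+r)·0.97 = 0.98552.
This holds for months 1–75. Entering month 76 the balance is £1,138.64; 3% of the post-interest balance is now below £35.00, so the flat £35.00 minimum applies from here.
From month 76 a fixed £35.00 at rate r clears £1,138.64 in 47 more payments. Total: 75 + 47 = 122 months.

122 months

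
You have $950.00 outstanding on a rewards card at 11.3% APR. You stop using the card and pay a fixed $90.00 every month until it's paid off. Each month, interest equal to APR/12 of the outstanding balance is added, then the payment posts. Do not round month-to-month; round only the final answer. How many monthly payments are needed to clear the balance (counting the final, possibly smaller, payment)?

Monthly rate r = 11.3%/12 = 0.941667% = 0.00941667.
Recurrence: B ← B·(1+r) − $90.00.
Month 1: interest $8.95; balance after payment $868.95.
Month 2: interest $8.18; balance after payment $787.13.
Closed form: n = −ln(1 − rB₀/P)/ln(1+r) = −ln(0.9006)/ln(1.00942) ≈ 11.170, so the balance reaches zero during payment 12.

12 months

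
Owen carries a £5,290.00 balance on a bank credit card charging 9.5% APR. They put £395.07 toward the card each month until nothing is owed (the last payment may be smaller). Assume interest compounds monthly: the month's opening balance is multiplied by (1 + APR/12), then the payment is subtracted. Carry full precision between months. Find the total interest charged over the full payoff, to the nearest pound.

Monthly rate r = 9.5%/12 = 0.791667% = 0.00791667.
Payoff takes n = ⌈−ln(1 − rB₀/P)/ln(1+r)⌉ = ⌈14.210⌉ = 15 payments; the last is £83.30.
Total paid = 14·£395.07 + £83.30 = £5,614.28.
Total interest = total paid − principal = £5,614.28 − £5,290.00 = £324.28.

£324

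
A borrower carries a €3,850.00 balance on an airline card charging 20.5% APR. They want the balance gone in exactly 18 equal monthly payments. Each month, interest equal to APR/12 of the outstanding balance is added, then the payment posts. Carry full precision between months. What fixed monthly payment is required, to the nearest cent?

Monthly rate r = 20.5%/12 = 1.70833% = 0.0170833.
Level-payment amortization: P = B₀·r / (1 − (1+r)^(−n)) = 3850.00·0.0170833 / (1 − 1.01708^(−18)).
Denominator 1 − (1+r)^(−18) = 0.262805101.
P = 65.7708 / 0.262805101 ≈ 250.26.

€250.26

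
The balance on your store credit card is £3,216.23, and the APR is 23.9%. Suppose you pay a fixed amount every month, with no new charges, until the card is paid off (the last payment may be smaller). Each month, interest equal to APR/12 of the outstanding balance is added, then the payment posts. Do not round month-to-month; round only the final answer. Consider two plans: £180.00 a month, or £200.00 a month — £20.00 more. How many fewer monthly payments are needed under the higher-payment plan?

Monthly rate r = 23.9%/12 = 1.99167% = 0.0199167.
At £180.00/mo: n = ⌈−ln(1 − rB₀/P)/ln(1+r)⌉ = 23 payments (last £55.09); total interest = total paid − £3,216.23 = £798.86.
At £200.00/mo: 20 payments (last £115.90); total interest £699.67.
Payments saved = 23 − 20 = 3.

3 fewer payments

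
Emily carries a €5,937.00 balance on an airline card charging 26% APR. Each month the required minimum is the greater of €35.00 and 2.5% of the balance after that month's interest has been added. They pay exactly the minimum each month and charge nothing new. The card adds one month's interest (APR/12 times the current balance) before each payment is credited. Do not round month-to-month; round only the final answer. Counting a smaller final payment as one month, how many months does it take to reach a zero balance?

Monthly rate r = 26%/12 = 2.16667% = 0.0216667.
While 2.5% of the post-interest balance exceeds €35.00, each month B ← (B·(1+r))·(1 − 0.025), i.e. B shrinks by the factor (1+r)·0.975 = 0.99613.
This holds for months 1–378. Entering month 379 the balance is €1,368.35; 2.5% of the post-interest balance is now below €35.00, so the flat €35.00 minimum applies from here.
From month 379 a fixed €35.00 at rate r clears €1,368.35 in 88 more payments. Total: 378 + 88 = 466 months.

466 months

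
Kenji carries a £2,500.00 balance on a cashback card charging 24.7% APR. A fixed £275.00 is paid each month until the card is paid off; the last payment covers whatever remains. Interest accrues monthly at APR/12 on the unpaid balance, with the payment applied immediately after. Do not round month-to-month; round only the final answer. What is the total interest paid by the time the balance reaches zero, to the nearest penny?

Monthly rate r = 24.7%/12 = 2.05833% = 0.0205833.
Payoff takes n = ⌈−ln(1 − rB₀/P)/ln(1+r)⌉ = ⌈10.168⌉ = 11 payments; the last is £46.68.
Total paid = 10·£275.00 + £46.68 = £2,796.68.
Total interest = total paid − principal = £2,796.68 − £2,500.00 = £296.68.

£296.68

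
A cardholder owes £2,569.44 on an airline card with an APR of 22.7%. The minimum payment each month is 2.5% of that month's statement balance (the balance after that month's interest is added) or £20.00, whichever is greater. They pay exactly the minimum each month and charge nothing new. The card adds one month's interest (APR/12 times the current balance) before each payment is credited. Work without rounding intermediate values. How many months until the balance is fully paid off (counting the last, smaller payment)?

Monthly rate r = 22.7%/12 = 1.89167% = 0.0189167.
While 2.5% of the post-interest balance exceeds £20.00, each month B ← (B·(1+r))·(1 − 0.025), i.e. B shrinks by the factor (1+r)·0.975 = 0.99344.
This holds for months 1–181. Entering month 182 the balance is £781.22; 2.5% of the post-interest balance is now below £20.00, so the flat £20.00 minimum applies from here.
From month 182 a fixed £20.00 at rate r clears £781.22 in 72 more payments. Total: 181 + 72 = 253 months.

253 months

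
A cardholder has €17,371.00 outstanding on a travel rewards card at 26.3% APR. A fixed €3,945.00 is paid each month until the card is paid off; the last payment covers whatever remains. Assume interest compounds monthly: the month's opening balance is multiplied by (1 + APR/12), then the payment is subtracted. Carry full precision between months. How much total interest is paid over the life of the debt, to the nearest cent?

Monthly rate r = 26.3%/12 = 2.19167% = 0.0219167.
Payoff takes n = ⌈−ln(1 − rB₀/P)/ln(1+r)⌉ = ⌈4.681⌉ = 5 payments; the last is €2,696.09.
Total paid = 4·€3,945.00 + €2,696.09 = €18,476.09.
Total interest = total paid − principal = €18,476.09 − €17,371.00 = €1,105.09.

€1,105.09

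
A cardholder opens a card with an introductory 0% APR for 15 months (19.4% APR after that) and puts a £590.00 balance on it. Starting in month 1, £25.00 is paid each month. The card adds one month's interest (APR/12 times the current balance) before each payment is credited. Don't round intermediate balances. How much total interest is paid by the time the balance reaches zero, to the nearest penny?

Promo months 1–15 at r₀ = 0%/12 = 0; months 16+ at r₁ = 19.4%/12 = 0.0161667.
After month 15 (no interest yet): B = £590.00 − 15·£25.00 = £215.00.
Then at r₁ with £25.00/mo: n₂ = −ln(1 − r₁·B/P)/ln(1+r₁) ≈ 9.33 → 10 more payments.
Total paid = 24·£25.00 + £8.40 = £608.40; interest = £608.40 − £590.00 = £18.40.

£18.40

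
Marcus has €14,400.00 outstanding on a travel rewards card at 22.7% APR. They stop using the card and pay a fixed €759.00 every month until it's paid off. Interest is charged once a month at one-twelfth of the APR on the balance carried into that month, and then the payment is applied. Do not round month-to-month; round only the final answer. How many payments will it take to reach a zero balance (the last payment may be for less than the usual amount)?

Monthly rate r = 22.7%/12 = 1.89167% = 0.0189167.
Recurrence: B ← B·(1+r) − €759.00.
Month 1: interest €272.40; balance after payment €13,913.40.
Month 2: interest €263.20; balance after payment €13,417.60.
Closed form: n = −ln(1 − rB₀/P)/ln(1+r) = −ln(0.64111)/ln(1.01892) ≈ 23.723, so the balance reaches zero during payment 24.

24 payments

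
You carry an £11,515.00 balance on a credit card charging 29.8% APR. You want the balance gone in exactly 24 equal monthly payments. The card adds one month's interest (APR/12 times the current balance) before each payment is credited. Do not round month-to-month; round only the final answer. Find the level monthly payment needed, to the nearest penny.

Monthly rate r = 29.8%/12 = 2.48333% = 0.0248333.
Level-payment amortization: P = B₀·r / (1 − (1+r)^(−n)) = 11515.00·0.0248333 / (1 − 1.02483^(−24)).
Denominator 1 − (1+r)^(−24) = 0.444962692.
P = 285.956 / 0.444962692 ≈ 642.65.

£642.65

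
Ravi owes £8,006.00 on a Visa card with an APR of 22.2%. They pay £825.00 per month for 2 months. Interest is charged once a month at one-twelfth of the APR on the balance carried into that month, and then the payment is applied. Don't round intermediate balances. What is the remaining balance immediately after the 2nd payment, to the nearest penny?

Monthly rate r = 22.2%/12 = 1.85% = 0.0185.
Each month: B ← B·(1+r) − £825.00.
Month 1: interest £148.11; balance after payment £7,329.11.
Month 2: interest £135.59; balance after payment £6,639.70.

£6,639.70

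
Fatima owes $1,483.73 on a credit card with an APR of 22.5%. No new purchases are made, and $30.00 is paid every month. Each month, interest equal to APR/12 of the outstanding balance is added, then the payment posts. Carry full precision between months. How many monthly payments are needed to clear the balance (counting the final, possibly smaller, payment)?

Monthly rate r = 22.5%/12 = 1.875% = 0.01875.
Recurrence: B ← B·(1+r) − $30.00.
Month 1: interest $27.82; balance after payment $1,481.55.
Month 2: interest $27.78; balance after payment $1,479.33.
Closed form: n = −ln(1 − rB₀/P)/ln(1+r) = −ln(0.072669)/ln(1.01875) ≈ 141.139, so the balance reaches zero during payment 142.

142 months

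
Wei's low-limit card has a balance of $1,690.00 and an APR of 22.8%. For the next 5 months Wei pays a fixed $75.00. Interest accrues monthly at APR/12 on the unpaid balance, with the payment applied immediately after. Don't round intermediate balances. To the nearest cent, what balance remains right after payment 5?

$1,467.24

Monthly rate r = 22.8%/12 = 1.9% = 0.019.
Each month: B ← B·(1+r) − $75.00.
Month 1: interest $32.11; balance after payment $1,647.11.
Month 2: interest $31.30; balance after payment $1,603.41.
Month 3: interest $30.46; balance after payment $1,558.87.
Month 4: interest $29.62; balance after payment $1,513.49.
Month 5: interest $28.76; balance after payment $1,467.24.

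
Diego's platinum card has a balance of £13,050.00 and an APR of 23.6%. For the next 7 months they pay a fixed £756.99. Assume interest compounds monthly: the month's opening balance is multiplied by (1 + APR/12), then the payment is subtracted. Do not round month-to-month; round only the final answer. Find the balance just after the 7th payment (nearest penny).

Monthly rate r = 23.6%/12 = 1.96667% = 0.0196667.
Each month: B ← B·(1+r) − £756.99.
Month 1: interest £256.65; balance after payment £12,549.66.
Month 2: interest £246.81; balance after payment £12,039.48.
Month 3: interest £236.78; balance after payment £11,519.27.
Month 4: interest £226.55; balance after payment £10,988.82.
Month 5: interest £216.11; balance after payment £10,447.95.
Month 6: interest £205.48; balance after payment £9,896.43.
Month 7: interest £194.63; balance after payment £9,334.07.

£9,334.07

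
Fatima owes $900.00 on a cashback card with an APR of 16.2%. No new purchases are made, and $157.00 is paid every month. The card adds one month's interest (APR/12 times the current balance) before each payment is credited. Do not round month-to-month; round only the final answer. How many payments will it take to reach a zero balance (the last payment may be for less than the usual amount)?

7 payments

Monthly rate r = 16.2%/12 = 1.35% = 0.0135.
Recurrence: B ← B·(1+r) − $157.00.
Month 1: interest $12.15; balance after payment $755.15.
Month 2: interest $10.19; balance after payment $608.34.
Closed form: n = −ln(1 − rB₀/P)/ln(1+r) = −ln(0.92261)/ln(1.0135) ≈ 6.007, so the balance reaches zero during payment 7.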